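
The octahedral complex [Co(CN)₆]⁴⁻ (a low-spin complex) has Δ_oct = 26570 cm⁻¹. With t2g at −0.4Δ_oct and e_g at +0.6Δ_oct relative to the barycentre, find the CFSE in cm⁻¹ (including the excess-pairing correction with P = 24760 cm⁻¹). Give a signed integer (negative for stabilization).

-23066

Each CN⁻ contributes -1; 6 × (-1) = -6. With overall charge -4, Co is in the +2 oxidation state.
Co is in group 9, so Co²⁺ is d⁷ (9 − 2 = 7).
The d⁷ electrons fill as t2g^6 e_g^1.
The orbital stabilization is -1.8Δ_oct = -1.8 × 26570 = -47826 cm⁻¹.
Relative to high-spin t2g^5 e_g^2 (2 paired), the low-spin configuration has 1 additional pair, contributing +1 × 24760 = +24760 cm⁻¹.
Net CFSE = -47826 + 24760 = -23066 cm⁻¹.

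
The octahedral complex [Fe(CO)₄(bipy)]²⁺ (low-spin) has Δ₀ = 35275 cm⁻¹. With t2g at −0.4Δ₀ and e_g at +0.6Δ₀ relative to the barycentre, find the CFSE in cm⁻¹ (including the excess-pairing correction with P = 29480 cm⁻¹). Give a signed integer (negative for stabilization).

Ligand charges: 4×(+0) from CO and 1×(+0) from bipy sum to +0; with overall charge +2, Fe is +2.
Fe²⁺: group 8, so d-count = 8 − 2 = 6.
Configuration: t2g^6 e_g^0.
The orbital stabilization is -2.4Δ₀ = -2.4 × 35275 = -84660 cm⁻¹.
High-spin d⁶ would be t2g^4 e_g^2 with 1 pair; low-spin has 3, so 2 excess pairs cost +2P = +58960 cm⁻¹.
Combining: -84660 + 58960 = -25700 cm⁻¹.

-25700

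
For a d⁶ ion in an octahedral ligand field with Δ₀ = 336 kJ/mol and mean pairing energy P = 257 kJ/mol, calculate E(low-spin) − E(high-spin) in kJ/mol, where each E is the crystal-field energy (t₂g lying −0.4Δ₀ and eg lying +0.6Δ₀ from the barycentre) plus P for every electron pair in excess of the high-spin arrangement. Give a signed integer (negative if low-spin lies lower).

High-spin d⁶ fills as t₂g⁴ eg² with CFSE 4(−0.4) + 2(+0.6) = -0.4Δ₀ = -134 kJ/mol.
For low-spin the configuration is t₂g⁶ eg⁰: orbital energy -2.4 × 336 = -806 kJ/mol, and 2 additional pairs relative to high-spin add 514 kJ/mol, giving -292 kJ/mol.
Thus E(LS) − E(HS) = -158 kJ/mol.

-158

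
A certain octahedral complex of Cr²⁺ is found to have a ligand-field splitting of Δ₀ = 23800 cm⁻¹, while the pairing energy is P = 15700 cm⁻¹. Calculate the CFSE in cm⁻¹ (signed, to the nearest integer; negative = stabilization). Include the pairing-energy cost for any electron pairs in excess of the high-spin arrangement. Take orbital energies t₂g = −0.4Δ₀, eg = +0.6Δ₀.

-22380

Cr sits in group 6; removing 2 electrons leaves Cr²⁺ with 6 − 2 = 4 d electrons.
Δ₀ > P, so pairing is preferred: the ground state is low-spin.
Configuration: t₂g⁴ eg⁰.
Orbital CFSE = -1.6Δ₀ = -1.6 × 23800 = -38080 cm⁻¹.
Excess pairs vs high-spin: 1 − 0 = 1; pairing cost = +15700 cm⁻¹.
Net CFSE = -38080 + 15700 = -22380 cm⁻¹.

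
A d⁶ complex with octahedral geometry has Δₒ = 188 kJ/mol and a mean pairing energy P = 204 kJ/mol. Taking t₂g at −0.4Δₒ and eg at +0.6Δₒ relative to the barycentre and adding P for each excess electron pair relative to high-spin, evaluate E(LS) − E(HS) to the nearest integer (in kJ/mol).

32

High-spin: t₂g⁴ eg², CFSE = -0.4Δₒ = -75 kJ/mol.
Low-spin: t₂g⁶ eg⁰, orbital CFSE = -2.4Δₒ = -451 kJ/mol; plus 2 excess pairs × P = +408 kJ/mol; total -43 kJ/mol.
Thus E(LS) − E(HS) = 32 kJ/mol.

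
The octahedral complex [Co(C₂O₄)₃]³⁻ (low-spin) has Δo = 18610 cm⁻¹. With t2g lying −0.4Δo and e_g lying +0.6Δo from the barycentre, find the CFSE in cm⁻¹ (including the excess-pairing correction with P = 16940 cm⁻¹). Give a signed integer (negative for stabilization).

Each C₂O₄²⁻ contributes -2; 3 × (-2) = -6. With overall charge -3, Co is in the +3 oxidation state.
Co is in group 9, so Co³⁺ is d⁶ (9 − 3 = 6).
Configuration: t2g^6 e_g^0.
CFSE(orbital) = 6×(-0.4Δo) + 0×(0.6Δo) = -2.4Δo; with Δo = 18610 cm⁻¹ that is -44664 cm⁻¹.
Relative to high-spin t2g^4 e_g^2 (1 paired), the low-spin configuration has 2 additional pairs, contributing +2 × 16940 = +33880 cm⁻¹.
Overall CFSE = -44664 + 33880 = -10784 cm⁻¹.

-10784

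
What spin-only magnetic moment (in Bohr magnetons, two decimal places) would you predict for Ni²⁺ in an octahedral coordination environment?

2.83 Bohr magnetons

Group 10 minus oxidation state +2 gives a d⁸ configuration for Ni²⁺.
Configuration: t2g^6 e_g^2 → 2 unpaired electrons.
μ(spin-only) = √[2(2+2)] = √8 ≈ 2.83 Bohr magnetons.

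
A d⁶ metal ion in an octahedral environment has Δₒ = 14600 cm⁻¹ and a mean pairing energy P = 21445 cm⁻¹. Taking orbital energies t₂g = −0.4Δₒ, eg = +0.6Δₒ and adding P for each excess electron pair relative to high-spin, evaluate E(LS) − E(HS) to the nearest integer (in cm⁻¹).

13690

High-spin d⁶ fills as t₂g⁴ eg² with CFSE 4(−0.4) + 2(+0.6) = -0.4Δₒ = -5840 cm⁻¹.
For low-spin the configuration is t₂g⁶ eg⁰: orbital energy -2.4 × 14600 = -35040 cm⁻¹, and 2 additional pairs relative to high-spin add 42890 cm⁻¹, giving 7850 cm⁻¹.
The difference is 7850 − (-5840) = 13690 cm⁻¹, so high-spin lies lower.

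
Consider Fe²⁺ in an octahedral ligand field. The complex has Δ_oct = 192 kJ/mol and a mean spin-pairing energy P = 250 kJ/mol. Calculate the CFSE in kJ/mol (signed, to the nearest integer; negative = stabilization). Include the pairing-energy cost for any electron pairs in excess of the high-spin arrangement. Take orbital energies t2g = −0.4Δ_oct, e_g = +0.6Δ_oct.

Group 8 minus oxidation state +2 gives a d⁶ configuration for Fe²⁺.
With Δ_oct < P the complex is high-spin.
That gives t2g^4 e_g^2.
Orbital CFSE = -0.4Δ_oct = -0.4 × 192 = -77 kJ/mol.
High-spin has no excess pairs, so no pairing correction applies.

-77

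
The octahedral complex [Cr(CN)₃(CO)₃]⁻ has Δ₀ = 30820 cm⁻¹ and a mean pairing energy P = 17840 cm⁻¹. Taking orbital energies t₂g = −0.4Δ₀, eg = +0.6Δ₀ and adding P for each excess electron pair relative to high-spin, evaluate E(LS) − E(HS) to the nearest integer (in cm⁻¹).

Ligand charges: 3×(-1) from CN⁻ and 3×(+0) from CO sum to -3; with overall charge -1, Cr is +2.
Cr²⁺: group 6, so d-count = 6 − 2 = 4.
High-spin: t₂g³ eg¹, CFSE = -0.6Δ₀ = -18492 cm⁻¹.
Low-spin t₂g⁴ eg⁰ gives -1.6Δ₀ = -49312 cm⁻¹, but forming 1 extra pair costs 1P = 17840 cm⁻¹, so E(LS) = -49312 + 17840 = -31472 cm⁻¹.
E(LS) − E(HS) = -31472 − (-18492) = -12980 cm⁻¹.

-12980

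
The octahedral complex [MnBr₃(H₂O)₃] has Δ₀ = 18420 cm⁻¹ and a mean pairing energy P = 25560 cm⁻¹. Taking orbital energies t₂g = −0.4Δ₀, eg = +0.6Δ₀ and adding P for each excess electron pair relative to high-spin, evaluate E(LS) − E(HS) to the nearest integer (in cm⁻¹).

7140

Ligand charges: 3×(-1) from Br⁻ and 3×(+0) from H₂O sum to -3; with overall charge +0, Mn is +3.
Mn sits in group 7; removing 3 electrons leaves Mn³⁺ with 7 − 3 = 4 d electrons.
High-spin d⁴ fills as t₂g³ eg¹ with CFSE 3(−0.4) + 1(+0.6) = -0.6Δ₀ = -11052 cm⁻¹.
Low-spin: t₂g⁴ eg⁰, orbital CFSE = -1.6Δ₀ = -29472 cm⁻¹; plus 1 excess pair × P = +25560 cm⁻¹; total -3912 cm⁻¹.
The difference is -3912 − (-11052) = 7140 cm⁻¹, so high-spin lies lower.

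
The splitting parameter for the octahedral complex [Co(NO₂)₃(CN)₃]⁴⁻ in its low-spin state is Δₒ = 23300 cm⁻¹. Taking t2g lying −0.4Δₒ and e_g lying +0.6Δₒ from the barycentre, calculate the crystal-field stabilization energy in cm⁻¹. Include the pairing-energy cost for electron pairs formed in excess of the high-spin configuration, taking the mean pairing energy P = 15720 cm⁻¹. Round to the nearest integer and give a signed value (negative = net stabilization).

-26220

Ligand charges: 3×(-1) from NO₂⁻ and 3×(-1) from CN⁻ sum to -6; with overall charge -4, Co is +2.
Co sits in group 9; removing 2 electrons leaves Co²⁺ with 9 − 2 = 7 d electrons.
Configuration: t2g^6 e_g^1.
The orbital stabilization is -1.8Δₒ = -1.8 × 23300 = -41940 cm⁻¹.
High-spin d⁷ would be t2g^5 e_g^2 with 2 pairs; low-spin has 3, so 1 excess pair costs +1P = +15720 cm⁻¹.
Net CFSE = -41940 + 15720 = -26220 cm⁻¹.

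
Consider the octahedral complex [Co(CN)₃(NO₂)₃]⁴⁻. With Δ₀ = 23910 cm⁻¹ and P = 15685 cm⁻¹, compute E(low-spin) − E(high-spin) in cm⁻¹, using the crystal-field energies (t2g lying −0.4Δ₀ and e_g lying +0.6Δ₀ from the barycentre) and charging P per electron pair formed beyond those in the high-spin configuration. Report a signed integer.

Ligand charges: 3×(-1) from CN⁻ and 3×(-1) from NO₂⁻ sum to -6; with overall charge -4, Co is +2.
Co sits in group 9; removing 2 electrons leaves Co²⁺ with 9 − 2 = 7 d electrons.
In the high-spin limit (t2g^5 e_g^2) the orbital term is -0.8Δ₀ = -19128 cm⁻¹, with no excess pairing.
Low-spin t2g^6 e_g^1 gives -1.8Δ₀ = -43038 cm⁻¹, but forming 1 extra pair costs 1P = 15685 cm⁻¹, so E(LS) = -43038 + 15685 = -27353 cm⁻¹.
The difference is -27353 − (-19128) = -8225 cm⁻¹, so low-spin lies lower.

-8225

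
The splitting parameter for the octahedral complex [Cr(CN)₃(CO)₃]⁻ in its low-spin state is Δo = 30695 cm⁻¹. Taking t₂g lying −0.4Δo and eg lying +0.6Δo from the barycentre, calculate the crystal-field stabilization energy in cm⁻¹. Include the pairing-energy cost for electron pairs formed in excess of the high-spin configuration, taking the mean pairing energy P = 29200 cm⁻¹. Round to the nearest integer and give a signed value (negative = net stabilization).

Ligand charges: 3×(-1) from CN⁻ and 3×(+0) from CO sum to -3; with overall charge -1, Cr is +2.
Cr is in group 6, so Cr²⁺ is d⁴ (6 − 2 = 4).
Electron filling gives t₂g⁴ eg⁰.
Orbital CFSE = 4(-0.4) + 0(0.6) = -1.6Δo = -1.6 × 30695 = -49112 cm⁻¹.
Pairing penalty: 1 pair vs 0 in the high-spin reference → 1 extra × P = 29200 cm⁻¹.
Net CFSE = -49112 + 29200 = -19912 cm⁻¹.

-19912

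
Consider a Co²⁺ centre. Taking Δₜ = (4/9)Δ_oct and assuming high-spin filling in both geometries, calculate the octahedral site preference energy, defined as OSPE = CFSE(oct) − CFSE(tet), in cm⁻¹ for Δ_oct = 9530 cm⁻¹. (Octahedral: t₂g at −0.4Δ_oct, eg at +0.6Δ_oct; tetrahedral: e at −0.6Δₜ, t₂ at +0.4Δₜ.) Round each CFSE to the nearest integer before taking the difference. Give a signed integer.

-2541

Co²⁺: group 9, so d-count = 9 − 2 = 7.
Octahedral (high-spin): t2g^5 e_g^2, CFSE = 5(−0.4) + 2(+0.6) = -0.8Δ_oct = -0.8 × 9530 = -7624 cm⁻¹.
Tetrahedral: e^4 t2^3, CFSE = 4(−0.6) + 3(+0.4) = -1.2Δₜ = -1.2 × (4/9) × 9530 = -5083 cm⁻¹.
OSPE = CFSE(oct) − CFSE(tet) = -7624 − (-5083) = -2541 cm⁻¹.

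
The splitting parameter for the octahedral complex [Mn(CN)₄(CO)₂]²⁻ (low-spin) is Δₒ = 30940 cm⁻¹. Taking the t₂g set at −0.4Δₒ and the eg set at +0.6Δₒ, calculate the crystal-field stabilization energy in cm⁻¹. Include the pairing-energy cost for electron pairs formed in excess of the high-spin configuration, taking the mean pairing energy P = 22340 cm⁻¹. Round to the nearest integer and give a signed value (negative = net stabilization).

Ligand charges: 4×(-1) from CN⁻ and 2×(+0) from CO sum to -4; with overall charge -2, Mn is +2.
Mn is in group 7, so Mn²⁺ is d⁵ (7 − 2 = 5).
Configuration: t₂g⁵ eg⁰.
Orbital CFSE = 5(-0.4) + 0(0.6) = -2.0Δₒ = -2.0 × 30940 = -61880 cm⁻¹.
High-spin d⁵ would be t₂g³ eg² with 0 pairs; low-spin has 2, so 2 excess pairs cost +2P = +44680 cm⁻¹.
Combining: -61880 + 44680 = -17200 cm⁻¹.

-17200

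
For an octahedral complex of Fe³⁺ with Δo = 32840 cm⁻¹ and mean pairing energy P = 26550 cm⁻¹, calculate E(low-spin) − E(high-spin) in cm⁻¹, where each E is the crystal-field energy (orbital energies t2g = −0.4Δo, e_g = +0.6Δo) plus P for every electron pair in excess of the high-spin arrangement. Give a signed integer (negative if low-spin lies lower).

-12580

Fe sits in group 8; removing 3 electrons leaves Fe³⁺ with 8 − 3 = 5 d electrons.
High-spin d⁵ fills as t2g^3 e_g^2 with CFSE 3(−0.4) + 2(+0.6) = 0.0Δo = 0 cm⁻¹.
Low-spin t2g^5 e_g^0 gives -2.0Δo = -65680 cm⁻¹, but forming 2 extra pairs costs 2P = 53100 cm⁻¹, so E(LS) = -65680 + 53100 = -12580 cm⁻¹.
Thus E(LS) − E(HS) = -12580 cm⁻¹.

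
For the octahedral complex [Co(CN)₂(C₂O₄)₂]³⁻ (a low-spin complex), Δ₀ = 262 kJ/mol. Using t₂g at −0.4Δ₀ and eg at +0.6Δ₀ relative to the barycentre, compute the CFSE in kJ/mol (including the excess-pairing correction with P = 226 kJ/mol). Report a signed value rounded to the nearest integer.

-177

Ligand charges: 2×(-1) from CN⁻ and 2×(-2) from C₂O₄²⁻ sum to -6; with overall charge -3, Co is +3.
Co is in group 9, so Co³⁺ is d⁶ (9 − 3 = 6).
Configuration: t₂g⁶ eg⁰.
Orbital CFSE = 6(-0.4) + 0(0.6) = -2.4Δ₀ = -2.4 × 262 = -629 kJ/mol.
Pairing penalty: 3 pairs vs 1 in the high-spin reference → 2 extra × P = 452 kJ/mol.
Combining: -629 + 452 = -177 kJ/mol.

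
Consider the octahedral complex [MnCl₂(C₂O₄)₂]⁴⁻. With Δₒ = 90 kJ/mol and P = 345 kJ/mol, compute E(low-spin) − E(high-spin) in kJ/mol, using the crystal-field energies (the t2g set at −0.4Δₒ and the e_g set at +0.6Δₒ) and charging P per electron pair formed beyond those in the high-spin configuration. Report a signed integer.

510

Ligand charges: 2×(-1) from Cl⁻ and 2×(-2) from C₂O₄²⁻ sum to -6; with overall charge -4, Mn is +2.
Mn sits in group 7; removing 2 electrons leaves Mn²⁺ with 7 − 2 = 5 d electrons.
High-spin: t2g^3 e_g^2, CFSE = 0.0Δₒ = 0 kJ/mol.
For low-spin the configuration is t2g^5 e_g^0: orbital energy -2.0 × 90 = -180 kJ/mol, and 2 additional pairs relative to high-spin add 690 kJ/mol, giving 510 kJ/mol.
E(LS) − E(HS) = 510 − (0) = 510 kJ/mol.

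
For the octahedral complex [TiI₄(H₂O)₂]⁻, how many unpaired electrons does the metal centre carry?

1

Ligand charges: 4×(-1) from I⁻ and 2×(+0) from H₂O sum to -4; with overall charge -1, Ti is +3.
Ti is in group 4, so Ti³⁺ is d¹ (4 − 3 = 1).
Configuration: t2g^1 e_g^0, giving 1 unpaired electron.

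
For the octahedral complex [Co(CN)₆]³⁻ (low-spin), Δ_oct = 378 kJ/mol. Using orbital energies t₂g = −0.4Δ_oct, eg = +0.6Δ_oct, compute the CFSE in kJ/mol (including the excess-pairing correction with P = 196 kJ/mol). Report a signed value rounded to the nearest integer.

Each CN⁻ contributes -1; 6 × (-1) = -6. With overall charge -3, Co is in the +3 oxidation state.
Co³⁺: group 9, so d-count = 9 − 3 = 6.
Configuration: t₂g⁶ eg⁰.
The orbital stabilization is -2.4Δ_oct = -2.4 × 378 = -907 kJ/mol.
High-spin d⁶ would be t₂g⁴ eg² with 1 pair; low-spin has 3, so 2 excess pairs cost +2P = +392 kJ/mol.
Net CFSE = -907 + 392 = -515 kJ/mol.

-515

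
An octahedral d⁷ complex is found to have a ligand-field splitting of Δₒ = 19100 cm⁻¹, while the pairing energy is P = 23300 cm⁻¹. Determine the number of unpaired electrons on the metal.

Here Δₒ < P (19100 < 23300), so the high-spin state is favoured.
Filling d⁷ accordingly: t₂g⁵ eg².
Unpaired electrons: 3.

3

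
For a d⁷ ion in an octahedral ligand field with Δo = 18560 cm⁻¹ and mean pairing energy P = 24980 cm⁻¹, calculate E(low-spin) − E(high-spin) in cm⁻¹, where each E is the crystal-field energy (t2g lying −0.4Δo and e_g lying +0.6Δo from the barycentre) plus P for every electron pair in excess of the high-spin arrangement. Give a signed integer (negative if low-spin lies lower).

In the high-spin limit (t2g^5 e_g^2) the orbital term is -0.8Δo = -14848 cm⁻¹, with no excess pairing.
Low-spin t2g^6 e_g^1 gives -1.8Δo = -33408 cm⁻¹, but forming 1 extra pair costs 1P = 24980 cm⁻¹, so E(LS) = -33408 + 24980 = -8428 cm⁻¹.
E(LS) − E(HS) = -8428 − (-14848) = 6420 cm⁻¹.

6420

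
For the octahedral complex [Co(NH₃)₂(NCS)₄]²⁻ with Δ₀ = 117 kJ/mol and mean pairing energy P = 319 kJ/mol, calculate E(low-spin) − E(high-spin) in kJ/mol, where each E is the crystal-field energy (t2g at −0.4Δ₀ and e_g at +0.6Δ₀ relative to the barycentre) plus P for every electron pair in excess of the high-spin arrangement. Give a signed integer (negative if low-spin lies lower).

Ligand charges: 2×(+0) from NH₃ and 4×(-1) from NCS⁻ sum to -4; with overall charge -2, Co is +2.
Group 9 minus oxidation state +2 gives a d⁷ configuration for Co²⁺.
High-spin: t2g^5 e_g^2, CFSE = -0.8Δ₀ = -94 kJ/mol.
Low-spin t2g^6 e_g^1 gives -1.8Δ₀ = -211 kJ/mol, but forming 1 extra pair costs 1P = 319 kJ/mol, so E(LS) = -211 + 319 = 108 kJ/mol.
The difference is 108 − (-94) = 202 kJ/mol, so high-spin lies lower.

202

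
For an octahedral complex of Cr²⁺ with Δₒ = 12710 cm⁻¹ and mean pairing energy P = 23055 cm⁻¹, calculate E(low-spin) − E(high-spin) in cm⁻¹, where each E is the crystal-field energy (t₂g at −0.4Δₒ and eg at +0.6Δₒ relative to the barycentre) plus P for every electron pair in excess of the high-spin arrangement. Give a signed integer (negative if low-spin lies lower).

10345

Cr sits in group 6; removing 2 electrons leaves Cr²⁺ with 6 − 2 = 4 d electrons.
In the high-spin limit (t₂g³ eg¹) the orbital term is -0.6Δₒ = -7626 cm⁻¹, with no excess pairing.
For low-spin the configuration is t₂g⁴ eg⁰: orbital energy -1.6 × 12710 = -20336 cm⁻¹, and 1 additional pair relative to high-spin adds 23055 cm⁻¹, giving 2719 cm⁻¹.
The difference is 2719 − (-7626) = 10345 cm⁻¹, so high-spin lies lower.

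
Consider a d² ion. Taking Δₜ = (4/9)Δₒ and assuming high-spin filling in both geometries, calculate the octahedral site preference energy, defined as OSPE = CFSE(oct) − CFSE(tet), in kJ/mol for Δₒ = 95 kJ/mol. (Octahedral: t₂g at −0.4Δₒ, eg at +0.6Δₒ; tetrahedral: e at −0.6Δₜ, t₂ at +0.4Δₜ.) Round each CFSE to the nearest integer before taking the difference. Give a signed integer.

Octahedral (high-spin): t2g^2 e_g^0, CFSE = 2(−0.4) + 0(+0.6) = -0.8Δₒ = -0.8 × 95 = -76 kJ/mol.
Tetrahedral e^2 t2^0 gives -1.2Δₜ = -1.2 × (4/9) × 95 = -51 kJ/mol.
Subtracting, OSPE = -76 − (-51) = -25 kJ/mol.

-25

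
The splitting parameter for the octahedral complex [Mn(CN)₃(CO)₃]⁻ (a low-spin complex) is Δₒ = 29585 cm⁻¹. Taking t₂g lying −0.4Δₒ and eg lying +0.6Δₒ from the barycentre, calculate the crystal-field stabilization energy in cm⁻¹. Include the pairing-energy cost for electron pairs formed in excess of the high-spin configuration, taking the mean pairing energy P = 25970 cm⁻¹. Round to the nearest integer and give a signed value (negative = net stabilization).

-7230

Ligand charges: 3×(-1) from CN⁻ and 3×(+0) from CO sum to -3; with overall charge -1, Mn is +2.
Mn sits in group 7; removing 2 electrons leaves Mn²⁺ with 7 − 2 = 5 d electrons.
Electron filling gives t₂g⁵ eg⁰.
The orbital stabilization is -2.0Δₒ = -2.0 × 29585 = -59170 cm⁻¹.
Pairing penalty: 2 pairs vs 0 in the high-spin reference → 2 extra × P = 51940 cm⁻¹.
Overall CFSE = -59170 + 51940 = -7230 cm⁻¹.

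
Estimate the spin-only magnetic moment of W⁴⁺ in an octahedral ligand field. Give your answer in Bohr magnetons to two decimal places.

Group 6 minus oxidation state +4 gives a d² configuration for W⁴⁺.
Configuration: t₂g² eg⁰ → 2 unpaired electrons.
μ(spin-only) = √[2(2+2)] = √8 ≈ 2.83 Bohr magnetons.

2.83 Bohr magnetons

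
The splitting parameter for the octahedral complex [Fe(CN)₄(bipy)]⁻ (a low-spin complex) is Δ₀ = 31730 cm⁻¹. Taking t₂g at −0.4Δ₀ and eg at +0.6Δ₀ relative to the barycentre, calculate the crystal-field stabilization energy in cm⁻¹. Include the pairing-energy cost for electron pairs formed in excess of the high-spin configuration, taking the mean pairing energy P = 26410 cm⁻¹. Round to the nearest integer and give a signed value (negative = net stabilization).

Ligand charges: 4×(-1) from CN⁻ and 1×(+0) from bipy sum to -4; with overall charge -1, Fe is +3.
Fe is in group 8, so Fe³⁺ is d⁵ (8 − 3 = 5).
The d⁵ electrons fill as t₂g⁵ eg⁰.
CFSE(orbital) = 5×(-0.4Δ₀) + 0×(0.6Δ₀) = -2.0Δ₀; with Δ₀ = 31730 cm⁻¹ that is -63460 cm⁻¹.
Pairing penalty: 2 pairs vs 0 in the high-spin reference → 2 extra × P = 52820 cm⁻¹.
Combining: -63460 + 52820 = -10640 cm⁻¹.

-10640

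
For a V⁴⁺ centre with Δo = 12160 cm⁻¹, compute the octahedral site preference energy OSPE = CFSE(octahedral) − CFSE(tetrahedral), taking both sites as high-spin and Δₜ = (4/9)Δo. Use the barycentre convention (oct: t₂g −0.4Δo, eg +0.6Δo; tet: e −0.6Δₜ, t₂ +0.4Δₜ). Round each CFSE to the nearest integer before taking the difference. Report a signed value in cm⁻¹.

Group 5 minus oxidation state +4 gives a d¹ configuration for V⁴⁺.
In an octahedral site d¹ (HS) is t₂g¹ eg⁰, giving CFSE(oct) = -0.4Δo = -4864 cm⁻¹.
Tetrahedral e¹ t₂⁰ gives -0.6Δₜ = -0.6 × (4/9) × 12160 = -3243 cm⁻¹.
OSPE = CFSE(oct) − CFSE(tet) = -4864 − (-3243) = -1621 cm⁻¹.

-1621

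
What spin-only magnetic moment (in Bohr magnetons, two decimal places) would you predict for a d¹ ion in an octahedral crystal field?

Configuration: t₂g¹ eg⁰ → 1 unpaired electron.
μ(spin-only) = √[1(1+2)] = √3 ≈ 1.73 Bohr magnetons.

1.73 Bohr magnetons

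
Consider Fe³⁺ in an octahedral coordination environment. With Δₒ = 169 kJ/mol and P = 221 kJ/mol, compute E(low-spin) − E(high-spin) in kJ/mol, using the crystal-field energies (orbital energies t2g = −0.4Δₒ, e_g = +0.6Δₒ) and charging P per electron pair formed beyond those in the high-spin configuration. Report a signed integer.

Fe is in group 8, so Fe³⁺ is d⁵ (8 − 3 = 5).
In the high-spin limit (t2g^3 e_g^2) the orbital term is 0.0Δₒ = 0 kJ/mol, with no excess pairing.
Low-spin: t2g^5 e_g^0, orbital CFSE = -2.0Δₒ = -338 kJ/mol; plus 2 excess pairs × P = +442 kJ/mol; total 104 kJ/mol.
The difference is 104 − (0) = 104 kJ/mol, so high-spin lies lower.

104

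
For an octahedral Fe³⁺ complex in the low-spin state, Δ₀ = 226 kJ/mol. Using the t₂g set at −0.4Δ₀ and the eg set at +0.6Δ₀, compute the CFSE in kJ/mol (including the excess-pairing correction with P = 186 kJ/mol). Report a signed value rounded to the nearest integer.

Fe sits in group 8; removing 3 electrons leaves Fe³⁺ with 8 − 3 = 5 d electrons.
Electron filling gives t₂g⁵ eg⁰.
Orbital CFSE = 5(-0.4) + 0(0.6) = -2.0Δ₀ = -2.0 × 226 = -452 kJ/mol.
High-spin d⁵ would be t₂g³ eg² with 0 pairs; low-spin has 2, so 2 excess pairs cost +2P = +372 kJ/mol.
Overall CFSE = -452 + 372 = -80 kJ/mol.

-80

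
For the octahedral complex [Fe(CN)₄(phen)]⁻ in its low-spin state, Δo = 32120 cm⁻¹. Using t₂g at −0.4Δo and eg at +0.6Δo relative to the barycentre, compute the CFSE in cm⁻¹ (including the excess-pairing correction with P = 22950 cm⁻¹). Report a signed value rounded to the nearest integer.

-18340

Ligand charges: 4×(-1) from CN⁻ and 1×(+0) from phen sum to -4; with overall charge -1, Fe is +3.
Fe³⁺: group 8, so d-count = 8 − 3 = 5.
Configuration: t₂g⁵ eg⁰.
CFSE(orbital) = 5×(-0.4Δo) + 0×(0.6Δo) = -2.0Δo; with Δo = 32120 cm⁻¹ that is -64240 cm⁻¹.
Pairing penalty: 2 pairs vs 0 in the high-spin reference → 2 extra × P = 45900 cm⁻¹.
Overall CFSE = -64240 + 45900 = -18340 cm⁻¹.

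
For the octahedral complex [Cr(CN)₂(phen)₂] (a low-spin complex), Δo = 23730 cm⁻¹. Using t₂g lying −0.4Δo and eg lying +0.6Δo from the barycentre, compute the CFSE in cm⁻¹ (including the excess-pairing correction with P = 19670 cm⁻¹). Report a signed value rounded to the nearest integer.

Ligand charges: 2×(-1) from CN⁻ and 2×(+0) from phen sum to -2; with overall charge +0, Cr is +2.
Cr²⁺: group 6, so d-count = 6 − 2 = 4.
Electron filling gives t₂g⁴ eg⁰.
The orbital stabilization is -1.6Δo = -1.6 × 23730 = -37968 cm⁻¹.
High-spin d⁴ would be t₂g³ eg¹ with 0 pairs; low-spin has 1, so 1 excess pair costs +1P = +19670 cm⁻¹.
Combining: -37968 + 19670 = -18298 cm⁻¹.

-18298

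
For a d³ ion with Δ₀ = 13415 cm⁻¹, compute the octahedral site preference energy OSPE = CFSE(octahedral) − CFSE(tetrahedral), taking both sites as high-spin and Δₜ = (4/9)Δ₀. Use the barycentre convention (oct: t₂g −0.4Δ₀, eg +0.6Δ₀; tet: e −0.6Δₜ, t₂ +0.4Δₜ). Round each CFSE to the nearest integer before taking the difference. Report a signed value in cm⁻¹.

-11328

In an octahedral site d³ (HS) is t2g^3 e_g^0, giving CFSE(oct) = -1.2Δ₀ = -16098 cm⁻¹.
Tetrahedral: e^2 t2^1, CFSE = 2(−0.6) + 1(+0.4) = -0.8Δₜ = -0.8 × (4/9) × 13415 = -4770 cm⁻¹.
OSPE = CFSE(oct) − CFSE(tet) = -16098 − (-4770) = -11328 cm⁻¹.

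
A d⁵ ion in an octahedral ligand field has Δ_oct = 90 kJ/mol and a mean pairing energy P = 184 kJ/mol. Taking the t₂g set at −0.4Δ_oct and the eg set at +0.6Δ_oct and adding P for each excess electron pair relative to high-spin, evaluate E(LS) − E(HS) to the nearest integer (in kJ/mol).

188

High-spin: t₂g³ eg², CFSE = 0.0Δ_oct = 0 kJ/mol.
Low-spin: t₂g⁵ eg⁰, orbital CFSE = -2.0Δ_oct = -180 kJ/mol; plus 2 excess pairs × P = +368 kJ/mol; total 188 kJ/mol.
E(LS) − E(HS) = 188 − (0) = 188 kJ/mol.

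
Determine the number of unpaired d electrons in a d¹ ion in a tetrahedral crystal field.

With tetrahedral geometry the complex is necessarily high-spin.
Configuration: e¹ t₂⁰, giving 1 unpaired electron.

1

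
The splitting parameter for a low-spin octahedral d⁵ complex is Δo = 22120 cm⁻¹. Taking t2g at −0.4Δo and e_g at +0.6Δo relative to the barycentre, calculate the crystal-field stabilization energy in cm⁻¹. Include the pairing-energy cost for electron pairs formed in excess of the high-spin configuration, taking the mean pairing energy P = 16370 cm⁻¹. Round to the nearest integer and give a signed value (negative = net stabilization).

-11500

Configuration: t2g^5 e_g^0.
The orbital stabilization is -2.0Δo = -2.0 × 22120 = -44240 cm⁻¹.
Relative to high-spin t2g^3 e_g^2 (0 paired), the low-spin configuration has 2 additional pairs, contributing +2 × 16370 = +32740 cm⁻¹.
Combining: -44240 + 32740 = -11500 cm⁻¹.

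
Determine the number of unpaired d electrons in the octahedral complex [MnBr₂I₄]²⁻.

3

Ligand charges: 2×(-1) from Br⁻ and 4×(-1) from I⁻ sum to -6; with overall charge -2, Mn is +4.
Group 7 minus oxidation state +4 gives a d³ configuration for Mn⁴⁺.
Configuration: t2g^3 e_g^0, giving 3 unpaired electrons.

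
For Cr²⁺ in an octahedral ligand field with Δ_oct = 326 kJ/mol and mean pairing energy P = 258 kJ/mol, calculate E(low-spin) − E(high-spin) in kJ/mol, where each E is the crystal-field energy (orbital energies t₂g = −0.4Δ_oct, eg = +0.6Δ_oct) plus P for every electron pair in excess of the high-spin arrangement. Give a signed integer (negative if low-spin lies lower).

-68

Cr sits in group 6; removing 2 electrons leaves Cr²⁺ with 6 − 2 = 4 d electrons.
In the high-spin limit (t₂g³ eg¹) the orbital term is -0.6Δ_oct = -196 kJ/mol, with no excess pairing.
Low-spin t₂g⁴ eg⁰ gives -1.6Δ_oct = -522 kJ/mol, but forming 1 extra pair costs 1P = 258 kJ/mol, so E(LS) = -522 + 258 = -264 kJ/mol.
E(LS) − E(HS) = -264 − (-196) = -68 kJ/mol.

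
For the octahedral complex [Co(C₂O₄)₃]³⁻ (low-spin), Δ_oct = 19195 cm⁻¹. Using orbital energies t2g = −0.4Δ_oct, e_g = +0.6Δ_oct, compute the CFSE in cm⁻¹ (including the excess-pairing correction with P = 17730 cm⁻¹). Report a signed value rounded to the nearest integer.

-10608

Each C₂O₄²⁻ contributes -2; 3 × (-2) = -6. With overall charge -3, Co is in the +3 oxidation state.
Co³⁺: group 9, so d-count = 9 − 3 = 6.
The d⁶ electrons fill as t2g^6 e_g^0.
CFSE(orbital) = 6×(-0.4Δ_oct) + 0×(0.6Δ_oct) = -2.4Δ_oct; with Δ_oct = 19195 cm⁻¹ that is -46068 cm⁻¹.
Relative to high-spin t2g^4 e_g^2 (1 paired), the low-spin configuration has 2 additional pairs, contributing +2 × 17730 = +35460 cm⁻¹.
Net CFSE = -46068 + 35460 = -10608 cm⁻¹.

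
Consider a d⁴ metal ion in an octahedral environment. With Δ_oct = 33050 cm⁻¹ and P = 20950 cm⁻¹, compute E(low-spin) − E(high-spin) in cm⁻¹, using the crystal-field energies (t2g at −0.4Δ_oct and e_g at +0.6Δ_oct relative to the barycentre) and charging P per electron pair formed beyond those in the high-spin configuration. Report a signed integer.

-12100

In the high-spin limit (t2g^3 e_g^1) the orbital term is -0.6Δ_oct = -19830 cm⁻¹, with no excess pairing.
For low-spin the configuration is t2g^4 e_g^0: orbital energy -1.6 × 33050 = -52880 cm⁻¹, and 1 additional pair relative to high-spin adds 20950 cm⁻¹, giving -31930 cm⁻¹.
E(LS) − E(HS) = -31930 − (-19830) = -12100 cm⁻¹.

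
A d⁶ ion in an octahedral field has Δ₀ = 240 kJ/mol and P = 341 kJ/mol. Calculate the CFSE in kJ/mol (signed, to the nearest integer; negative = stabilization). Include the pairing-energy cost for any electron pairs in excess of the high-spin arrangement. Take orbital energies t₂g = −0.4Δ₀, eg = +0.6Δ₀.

Since Δ₀ = 240 kJ/mol < P = 341 kJ/mol, the complex adopts the high-spin configuration.
That gives t₂g⁴ eg².
Orbital CFSE = -0.4Δ₀ = -0.4 × 240 = -96 kJ/mol.
High-spin has no excess pairs, so no pairing correction applies.

-96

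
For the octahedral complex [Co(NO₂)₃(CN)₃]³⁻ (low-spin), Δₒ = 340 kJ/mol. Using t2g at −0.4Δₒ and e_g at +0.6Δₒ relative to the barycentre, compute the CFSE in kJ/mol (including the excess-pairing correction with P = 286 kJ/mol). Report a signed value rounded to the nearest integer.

-244

Ligand charges: 3×(-1) from NO₂⁻ and 3×(-1) from CN⁻ sum to -6; with overall charge -3, Co is +3.
Group 9 minus oxidation state +3 gives a d⁶ configuration for Co³⁺.
The d⁶ electrons fill as t2g^6 e_g^0.
CFSE(orbital) = 6×(-0.4Δₒ) + 0×(0.6Δₒ) = -2.4Δₒ; with Δₒ = 340 kJ/mol that is -816 kJ/mol.
Pairing penalty: 3 pairs vs 1 in the high-spin reference → 2 extra × P = 572 kJ/mol.
Combining: -816 + 572 = -244 kJ/mol.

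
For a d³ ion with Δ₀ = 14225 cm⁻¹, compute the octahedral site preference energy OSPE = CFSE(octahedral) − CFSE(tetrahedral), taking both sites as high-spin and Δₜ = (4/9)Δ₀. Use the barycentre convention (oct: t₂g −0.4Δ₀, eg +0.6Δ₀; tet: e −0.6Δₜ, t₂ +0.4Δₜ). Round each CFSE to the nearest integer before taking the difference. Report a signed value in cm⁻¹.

In an octahedral site d³ (HS) is t2g^3 e_g^0, giving CFSE(oct) = -1.2Δ₀ = -17070 cm⁻¹.
Tetrahedral: e^2 t2^1, CFSE = 2(−0.6) + 1(+0.4) = -0.8Δₜ = -0.8 × (4/9) × 14225 = -5058 cm⁻¹.
OSPE = -17070 − (-5058) = -12012 cm⁻¹.

-12012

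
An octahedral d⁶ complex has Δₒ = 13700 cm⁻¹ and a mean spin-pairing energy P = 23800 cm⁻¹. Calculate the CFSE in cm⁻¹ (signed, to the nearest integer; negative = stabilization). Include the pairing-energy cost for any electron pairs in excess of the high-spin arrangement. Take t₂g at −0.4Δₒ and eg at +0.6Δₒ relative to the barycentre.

-5480

With Δₒ < P the complex is high-spin.
That gives t₂g⁴ eg².
Orbital CFSE = -0.4Δₒ = -0.4 × 13700 = -5480 cm⁻¹.
High-spin has no excess pairs, so no pairing correction applies.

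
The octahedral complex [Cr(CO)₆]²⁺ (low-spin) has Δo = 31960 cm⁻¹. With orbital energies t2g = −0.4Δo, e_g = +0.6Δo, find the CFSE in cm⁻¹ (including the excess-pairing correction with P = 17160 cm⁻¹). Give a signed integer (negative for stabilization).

CO is neutral, so the +2 overall charge sits on Cr: oxidation state +2.
Cr is in group 6, so Cr²⁺ is d⁴ (6 − 2 = 4).
Configuration: t2g^4 e_g^0.
Orbital CFSE = 4(-0.4) + 0(0.6) = -1.6Δo = -1.6 × 31960 = -51136 cm⁻¹.
Relative to high-spin t2g^3 e_g^1 (0 paired), the low-spin configuration has 1 additional pair, contributing +1 × 17160 = +17160 cm⁻¹.
Combining: -51136 + 17160 = -33976 cm⁻¹.

-33976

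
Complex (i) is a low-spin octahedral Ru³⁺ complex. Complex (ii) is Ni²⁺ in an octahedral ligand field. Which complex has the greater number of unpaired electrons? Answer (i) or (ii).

(i): Ru is in group 8, so Ru³⁺ is d⁵ (8 − 3 = 5); t₂g⁵ eg⁰ → 1 unpaired.
(ii): Ni²⁺: group 10, so d-count = 10 − 2 = 8; For octahedral d⁸ the high- and low-spin configurations coincide; t₂g⁶ eg² → 2 unpaired.
So (ii) has more unpaired electrons.

(ii)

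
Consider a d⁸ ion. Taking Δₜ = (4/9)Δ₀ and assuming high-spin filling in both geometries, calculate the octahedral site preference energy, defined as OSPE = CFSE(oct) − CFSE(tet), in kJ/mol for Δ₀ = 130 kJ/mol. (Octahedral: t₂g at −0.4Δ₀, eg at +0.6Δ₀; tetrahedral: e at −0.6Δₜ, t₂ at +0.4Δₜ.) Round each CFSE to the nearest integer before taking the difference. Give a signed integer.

In an octahedral site d⁸ (HS) is t2g^6 e_g^2, giving CFSE(oct) = -1.2Δ₀ = -156 kJ/mol.
In a tetrahedral site the filling is e^4 t2^4: CFSE(tet) = -0.8Δₜ = -0.8 × (4/9)(130) = -46 kJ/mol.
OSPE = -156 − (-46) = -110 kJ/mol.

-110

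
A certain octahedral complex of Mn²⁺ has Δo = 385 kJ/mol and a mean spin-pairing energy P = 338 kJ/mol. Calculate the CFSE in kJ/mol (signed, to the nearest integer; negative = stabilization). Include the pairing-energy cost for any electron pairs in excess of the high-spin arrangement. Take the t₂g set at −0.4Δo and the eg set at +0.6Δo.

Mn sits in group 7; removing 2 electrons leaves Mn²⁺ with 7 − 2 = 5 d electrons.
Here Δo > P (385 > 338), so the low-spin state is favoured.
That gives t₂g⁵ eg⁰.
Orbital CFSE = -2.0Δo = -2.0 × 385 = -770 kJ/mol.
Excess pairs vs high-spin: 2 − 0 = 2; pairing cost = +676 kJ/mol.
Net CFSE = -770 + 676 = -94 kJ/mol.

-94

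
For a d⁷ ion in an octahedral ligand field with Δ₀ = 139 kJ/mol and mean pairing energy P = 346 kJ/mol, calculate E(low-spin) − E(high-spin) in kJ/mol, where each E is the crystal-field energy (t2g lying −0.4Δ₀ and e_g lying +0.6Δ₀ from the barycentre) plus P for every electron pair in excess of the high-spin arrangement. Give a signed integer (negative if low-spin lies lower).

In the high-spin limit (t2g^5 e_g^2) the orbital term is -0.8Δ₀ = -111 kJ/mol, with no excess pairing.
Low-spin t2g^6 e_g^1 gives -1.8Δ₀ = -250 kJ/mol, but forming 1 extra pair costs 1P = 346 kJ/mol, so E(LS) = -250 + 346 = 96 kJ/mol.
The difference is 96 − (-111) = 207 kJ/mol, so high-spin lies lower.

207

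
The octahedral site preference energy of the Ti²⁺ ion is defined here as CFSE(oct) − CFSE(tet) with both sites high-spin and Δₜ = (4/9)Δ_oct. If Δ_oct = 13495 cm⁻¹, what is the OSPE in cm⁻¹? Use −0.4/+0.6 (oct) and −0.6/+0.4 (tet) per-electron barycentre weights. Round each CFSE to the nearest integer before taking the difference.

-3599

Group 4 minus oxidation state +2 gives a d² configuration for Ti²⁺.
Octahedral high-spin t₂g² eg⁰: CFSE = -0.8 × 13495 = -10796 cm⁻¹.
Tetrahedral: e² t₂⁰, CFSE = 2(−0.6) + 0(+0.4) = -1.2Δₜ = -1.2 × (4/9) × 13495 = -7197 cm⁻¹.
OSPE = -10796 − (-7197) = -3599 cm⁻¹.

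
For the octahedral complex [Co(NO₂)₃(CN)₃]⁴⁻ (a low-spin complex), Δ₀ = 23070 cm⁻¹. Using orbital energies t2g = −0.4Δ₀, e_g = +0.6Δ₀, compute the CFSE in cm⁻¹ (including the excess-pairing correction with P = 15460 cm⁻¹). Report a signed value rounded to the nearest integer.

Ligand charges: 3×(-1) from NO₂⁻ and 3×(-1) from CN⁻ sum to -6; with overall charge -4, Co is +2.
Co is in group 9, so Co²⁺ is d⁷ (9 − 2 = 7).
Electron filling gives t2g^6 e_g^1.
The orbital stabilization is -1.8Δ₀ = -1.8 × 23070 = -41526 cm⁻¹.
Relative to high-spin t2g^5 e_g^2 (2 paired), the low-spin configuration has 1 additional pair, contributing +1 × 15460 = +15460 cm⁻¹.
Net CFSE = -41526 + 15460 = -26066 cm⁻¹.

-26066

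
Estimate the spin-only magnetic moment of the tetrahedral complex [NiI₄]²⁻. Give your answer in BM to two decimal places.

Each I⁻ contributes -1; 4 × (-1) = -4. With overall charge -2, Ni is in the +2 oxidation state.
Group 10 minus oxidation state +2 gives a d⁸ configuration for Ni²⁺.
Tetrahedral splitting is small, so the complex is high-spin.
Configuration: e⁴ t₂⁴ → 2 unpaired electrons.
μ(spin-only) = √[2(2+2)] = √8 ≈ 2.83 BM.

2.83 BM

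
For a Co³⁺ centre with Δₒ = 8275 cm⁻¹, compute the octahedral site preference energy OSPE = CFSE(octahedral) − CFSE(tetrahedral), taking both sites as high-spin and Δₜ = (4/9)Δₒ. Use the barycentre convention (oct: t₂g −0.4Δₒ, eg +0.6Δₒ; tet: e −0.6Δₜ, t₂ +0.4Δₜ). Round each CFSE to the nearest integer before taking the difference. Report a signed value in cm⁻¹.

-1103

Co³⁺: group 9, so d-count = 9 − 3 = 6.
Octahedral high-spin t₂g⁴ eg²: CFSE = -0.4 × 8275 = -3310 cm⁻¹.
Tetrahedral: e³ t₂³, CFSE = 3(−0.6) + 3(+0.4) = -0.6Δₜ = -0.6 × (4/9) × 8275 = -2207 cm⁻¹.
Subtracting, OSPE = -3310 − (-2207) = -1103 cm⁻¹.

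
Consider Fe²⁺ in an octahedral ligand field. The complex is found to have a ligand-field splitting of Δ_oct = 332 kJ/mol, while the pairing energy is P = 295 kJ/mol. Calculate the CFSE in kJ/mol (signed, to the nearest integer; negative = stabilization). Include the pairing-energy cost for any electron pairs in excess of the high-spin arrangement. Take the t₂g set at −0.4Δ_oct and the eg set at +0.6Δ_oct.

-207

Fe sits in group 8; removing 2 electrons leaves Fe²⁺ with 8 − 2 = 6 d electrons.
With Δ_oct > P the complex is low-spin.
Filling d⁶ accordingly: t₂g⁶ eg⁰.
Orbital CFSE = -2.4Δ_oct = -2.4 × 332 = -797 kJ/mol.
Excess pairs vs high-spin: 3 − 1 = 2; pairing cost = +590 kJ/mol.
Net CFSE = -797 + 590 = -207 kJ/mol.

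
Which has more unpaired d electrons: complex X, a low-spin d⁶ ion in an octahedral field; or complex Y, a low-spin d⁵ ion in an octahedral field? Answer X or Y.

X: t₂g⁶ eg⁰ → 0 unpaired.
Y: t2g^5 e_g^0 → 1 unpaired.
So Y has more unpaired electrons.

Y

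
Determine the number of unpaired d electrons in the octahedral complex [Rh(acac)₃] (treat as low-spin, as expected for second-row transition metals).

Each acac⁻ contributes -1; 3 × (-1) = -3. With overall charge +0, Rh is in the +3 oxidation state.
Rh is in group 9, so Rh³⁺ is d⁶ (9 − 3 = 6).
Configuration: t2g^6 e_g^0, giving 0 unpaired electrons.

0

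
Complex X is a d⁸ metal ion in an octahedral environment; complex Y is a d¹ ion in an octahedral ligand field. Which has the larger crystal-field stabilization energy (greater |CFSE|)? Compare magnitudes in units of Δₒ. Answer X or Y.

X: t₂g⁶ eg², CFSE = -1.2Δₒ.
Y: For octahedral d¹ the high- and low-spin configurations coincide; t₂g¹ eg⁰, CFSE = -0.4Δₒ.
So X has the larger |CFSE|.

X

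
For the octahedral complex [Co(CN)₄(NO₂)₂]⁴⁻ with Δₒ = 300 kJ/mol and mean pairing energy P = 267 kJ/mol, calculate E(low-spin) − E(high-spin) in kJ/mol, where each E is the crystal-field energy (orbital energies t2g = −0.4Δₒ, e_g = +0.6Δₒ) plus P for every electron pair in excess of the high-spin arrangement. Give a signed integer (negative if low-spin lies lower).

-33

Ligand charges: 4×(-1) from CN⁻ and 2×(-1) from NO₂⁻ sum to -6; with overall charge -4, Co is +2.
Co sits in group 9; removing 2 electrons leaves Co²⁺ with 9 − 2 = 7 d electrons.
In the high-spin limit (t2g^5 e_g^2) the orbital term is -0.8Δₒ = -240 kJ/mol, with no excess pairing.
Low-spin t2g^6 e_g^1 gives -1.8Δₒ = -540 kJ/mol, but forming 1 extra pair costs 1P = 267 kJ/mol, so E(LS) = -540 + 267 = -273 kJ/mol.
The difference is -273 − (-240) = -33 kJ/mol, so low-spin lies lower.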